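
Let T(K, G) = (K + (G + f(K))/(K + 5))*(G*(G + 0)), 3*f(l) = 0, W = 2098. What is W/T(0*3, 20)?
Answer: 1049/800 ≈ 1.3113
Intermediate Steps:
f(l) = 0 (f(l) = (⅓)*0 = 0)
T(K, G) = G²*(K + G/(5 + K)) (T(K, G) = (K + (G + 0)/(K + 5))*(G*(G + 0)) = (K + G/(5 + K))*(G*G) = (K + G/(5 + K))*G² = G²*(K + G/(5 + K)))
W/T(0*3, 20) = 2098/((20²*(20 + (0*3)² + 5*(0*3))/(5 + 0*3))) = 2098/((400*(20 + 0² + 5*0)/(5 + 0))) = 2098/((400*(20 + 0 + 0)/5)) = 2098/((400*(⅕)*20)) = 2098/1600 = 2098*(1/1600) = 1049/800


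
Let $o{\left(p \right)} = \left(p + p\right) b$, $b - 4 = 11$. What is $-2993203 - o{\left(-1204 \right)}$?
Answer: $-2957083$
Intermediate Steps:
$b = 15$ ($b = 4 + 11 = 15$)
$o{\left(p \right)} = 30 p$ ($o{\left(p \right)} = \left(p + p\right) 15 = 2 p 15 = 30 p$)
$-2993203 - o{\left(-1204 \right)} = -2993203 - 30 \left(-1204\right) = -2993203 - -36120 = -2993203 + 36120 = -2957083$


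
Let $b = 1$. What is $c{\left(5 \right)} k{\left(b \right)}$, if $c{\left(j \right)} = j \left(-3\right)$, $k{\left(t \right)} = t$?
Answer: $-15$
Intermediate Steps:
$c{\left(j \right)} = - 3 j$
$c{\left(5 \right)} k{\left(b \right)} = \left(-3\right) 5 \cdot 1 = \left(-15\right) 1 = -15$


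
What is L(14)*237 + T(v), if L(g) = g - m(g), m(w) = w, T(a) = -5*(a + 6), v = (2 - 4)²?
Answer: -50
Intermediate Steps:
v = 4 (v = (-2)² = 4)
T(a) = -30 - 5*a (T(a) = -5*(6 + a) = -30 - 5*a)
L(g) = 0 (L(g) = g - g = 0)
L(14)*237 + T(v) = 0*237 + (-30 - 5*4) = 0 + (-30 - 20) = 0 - 50 = -50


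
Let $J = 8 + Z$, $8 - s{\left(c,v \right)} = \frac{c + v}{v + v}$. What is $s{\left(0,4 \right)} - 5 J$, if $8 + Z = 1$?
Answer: $\frac{5}{2} \approx 2.5$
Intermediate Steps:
$Z = -7$ ($Z = -8 + 1 = -7$)
$s{\left(c,v \right)} = 8 - \frac{c + v}{2 v}$ ($s{\left(c,v \right)} = 8 - \frac{c + v}{v + v} = 8 - \frac{c + v}{2 v}$)
$J = 1$ ($J = 8 - 7 = 1$)
$s{\left(0,4 \right)} - 5 J = \frac{\left(-1\right) 0 + 15 \cdot 4}{2 \cdot 4} - 5 = \frac{1}{2} \cdot \frac{1}{4} \left(0 + 60\right) - 5 = \frac{1}{2} \cdot \frac{1}{4} \cdot 60 - 5 = \frac{15}{2} - 5 = \frac{5}{2}$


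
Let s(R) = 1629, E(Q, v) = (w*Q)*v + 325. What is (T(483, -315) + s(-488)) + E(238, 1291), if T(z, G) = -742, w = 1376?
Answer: 422788220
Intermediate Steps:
E(Q, v) = 325 + 1376*Q*v (E(Q, v) = (1376*Q)*v + 325 = 1376*Q*v + 325 = 325 + 1376*Q*v)
(T(483, -315) + s(-488)) + E(238, 1291) = (-742 + 1629) + (325 + 1376*238*1291) = 887 + (325 + 422787008) = 887 + 422787333 = 422788220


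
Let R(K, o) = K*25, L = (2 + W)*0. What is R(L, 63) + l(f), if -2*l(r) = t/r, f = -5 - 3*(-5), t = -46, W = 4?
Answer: 23/10 ≈ 2.3000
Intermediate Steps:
f = 10 (f = -5 + 15 = 10)
L = 0 (L = (2 + 4)*0 = 6*0 = 0)
l(r) = 23/r (l(r) = -(-23)/r = 23/r)
R(K, o) = 25*K
R(L, 63) + l(f) = 25*0 + 23/10 = 0 + 23*(⅒) = 0 + 23/10 = 23/10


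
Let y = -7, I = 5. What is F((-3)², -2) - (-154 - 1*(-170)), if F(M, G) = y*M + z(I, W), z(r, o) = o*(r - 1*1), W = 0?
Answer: -79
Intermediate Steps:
z(r, o) = o*(-1 + r) (z(r, o) = o*(r - 1) = o*(-1 + r))
F(M, G) = -7*M (F(M, G) = -7*M + 0*(-1 + 5) = -7*M + 0*4 = -7*M + 0 = -7*M)
F((-3)², -2) - (-154 - 1*(-170)) = -7*(-3)² - (-154 - 1*(-170)) = -7*9 - (-154 + 170) = -63 - 1*16 = -63 - 16 = -79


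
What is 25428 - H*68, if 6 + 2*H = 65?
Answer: 23422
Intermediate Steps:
H = 59/2 (H = -3 + (½)*65 = -3 + 65/2 = 59/2 ≈ 29.500)
25428 - H*68 = 25428 - 59*68/2 = 25428 - 1*2006 = 25428 - 2006 = 23422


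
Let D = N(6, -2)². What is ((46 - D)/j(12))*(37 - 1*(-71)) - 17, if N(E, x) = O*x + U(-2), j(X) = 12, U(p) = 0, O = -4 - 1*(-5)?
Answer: 361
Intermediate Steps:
O = 1 (O = -4 + 5 = 1)
N(E, x) = x (N(E, x) = 1*x + 0 = x + 0 = x)
D = 4 (D = (-2)² = 4)
((46 - D)/j(12))*(37 - 1*(-71)) - 17 = ((46 - 1*4)/12)*(37 - 1*(-71)) - 17 = ((46 - 4)*(1/12))*(37 + 71) - 17 = (42*(1/12))*108 - 17 = (7/2)*108 - 17 = 378 - 17 = 361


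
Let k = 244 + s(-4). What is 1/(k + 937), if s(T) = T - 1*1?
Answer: 1/1176 ≈ 0.00085034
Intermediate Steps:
s(T) = -1 + T (s(T) = T - 1 = -1 + T)
k = 239 (k = 244 + (-1 - 4) = 244 - 5 = 239)
1/(k + 937) = 1/(239 + 937) = 1/1176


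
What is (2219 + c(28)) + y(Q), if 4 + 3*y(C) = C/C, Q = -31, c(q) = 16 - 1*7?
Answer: 2227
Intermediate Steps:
c(q) = 9 (c(q) = 16 - 7 = 9)
y(C) = -1 (y(C) = -4/3 + (C/C)/3 = -4/3 + (1/3)*1 = -4/3 + 1/3 = -1)
(2219 + c(28)) + y(Q) = (2219 + 9) - 1 = 2228 - 1 = 2227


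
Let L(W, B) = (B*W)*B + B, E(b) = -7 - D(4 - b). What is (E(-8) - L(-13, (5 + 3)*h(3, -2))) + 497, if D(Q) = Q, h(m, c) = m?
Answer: 7942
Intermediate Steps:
E(b) = -11 + b (E(b) = -7 - (4 - b) = -7 + (-4 + b) = -11 + b)
L(W, B) = B + W*B² (L(W, B) = W*B² + B = B + W*B²)
(E(-8) - L(-13, (5 + 3)*h(3, -2))) + 497 = ((-11 - 8) - (5 + 3)*3*(1 + ((5 + 3)*3)*(-13))) + 497 = (-19 - 8*3*(1 + (8*3)*(-13))) + 497 = (-19 - 24*(1 + 24*(-13))) + 497 = (-19 - 24*(1 - 312)) + 497 = (-19 - 24*(-311)) + 497 = (-19 - 1*(-7464)) + 497 = (-19 + 7464) + 497 = 7445 + 497 = 7942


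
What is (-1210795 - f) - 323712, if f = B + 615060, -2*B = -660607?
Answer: -4959741/2 ≈ -2.4799e+6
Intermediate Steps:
B = 660607/2 (B = -½*(-660607) = 660607/2 ≈ 3.3030e+5)
f = 1890727/2 (f = 660607/2 + 615060 = 1890727/2 ≈ 9.4536e+5)
(-1210795 - f) - 323712 = (-1210795 - 1*1890727/2) - 323712 = (-1210795 - 1890727/2) - 323712 = -4312317/2 - 323712 = -4959741/2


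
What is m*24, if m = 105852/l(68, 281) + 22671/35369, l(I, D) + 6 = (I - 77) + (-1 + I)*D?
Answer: 25022197440/166340407 ≈ 150.43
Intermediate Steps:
l(I, D) = -83 + I + D*(-1 + I) (l(I, D) = -6 + ((I - 77) + (-1 + I)*D) = -6 + ((-77 + I) + D*(-1 + I)) = -6 + (-77 + I + D*(-1 + I)) = -83 + I + D*(-1 + I))
m = 1042591560/166340407 (m = 105852/(-83 + 68 - 1*281 + 281*68) + 22671/35369 = 105852/(-83 + 68 - 281 + 19108) + 22671*(1/35369) = 105852/18812 + 22671/35369 = 105852*(1/18812) + 22671/35369 = 26463/4703 + 22671/35369 = 1042591560/166340407 ≈ 6.2678)
m*24 = (1042591560/166340407)*24 = 25022197440/166340407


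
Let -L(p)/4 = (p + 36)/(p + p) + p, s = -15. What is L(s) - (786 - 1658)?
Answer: 4674/5 ≈ 934.80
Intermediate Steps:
L(p) = -4*p - 2*(36 + p)/p (L(p) = -4*((p + 36)/(p + p) + p) = -4*((36 + p)/((2*p)) + p) = -4*((36 + p)*(1/(2*p)) + p) = -4*((36 + p)/(2*p) + p) = -4*(p + (36 + p)/(2*p)) = -4*p - 2*(36 + p)/p)
L(s) - (786 - 1658) = (-2 - 72/(-15) - 4*(-15)) - (786 - 1658) = (-2 - 72*(-1/15) + 60) - 1*(-872) = (-2 + 24/5 + 60) + 872 = 314/5 + 872 = 4674/5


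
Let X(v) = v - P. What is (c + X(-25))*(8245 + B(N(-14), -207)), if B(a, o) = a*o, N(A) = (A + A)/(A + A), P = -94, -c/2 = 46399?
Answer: -745355702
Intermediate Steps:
c = -92798 (c = -2*46399 = -92798)
N(A) = 1 (N(A) = (2*A)/((2*A)) = (2*A)*(1/(2*A)) = 1)
X(v) = 94 + v (X(v) = v - 1*(-94) = v + 94 = 94 + v)
(c + X(-25))*(8245 + B(N(-14), -207)) = (-92798 + (94 - 25))*(8245 + 1*(-207)) = (-92798 + 69)*(8245 - 207) = -92729*8038 = -745355702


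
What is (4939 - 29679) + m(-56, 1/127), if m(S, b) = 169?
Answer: -24571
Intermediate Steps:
(4939 - 29679) + m(-56, 1/127) = (4939 - 29679) + 169 = -24740 + 169 = -24571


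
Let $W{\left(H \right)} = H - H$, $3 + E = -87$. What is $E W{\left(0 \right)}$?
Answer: $0$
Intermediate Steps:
$E = -90$ ($E = -3 - 87 = -90$)
$W{\left(H \right)} = 0$
$E W{\left(0 \right)} = \left(-90\right) 0 = 0$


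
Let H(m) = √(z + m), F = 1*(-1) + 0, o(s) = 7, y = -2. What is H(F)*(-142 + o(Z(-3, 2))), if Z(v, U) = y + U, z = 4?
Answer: -135*√3 ≈ -233.83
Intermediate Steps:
Z(v, U) = -2 + U
F = -1 (F = -1 + 0 = -1)
H(m) = √(4 + m)
H(F)*(-142 + o(Z(-3, 2))) = √(4 - 1)*(-142 + 7) = √3*(-135) = -135*√3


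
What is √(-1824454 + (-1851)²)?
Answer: √1601747 ≈ 1265.6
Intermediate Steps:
√(-1824454 + (-1851)²) = √(-1824454 + 3426201) = √1601747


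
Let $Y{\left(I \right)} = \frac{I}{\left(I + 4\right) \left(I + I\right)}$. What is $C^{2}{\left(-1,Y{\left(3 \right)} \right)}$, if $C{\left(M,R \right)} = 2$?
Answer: $4$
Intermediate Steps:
$Y{\left(I \right)} = \frac{1}{2 \left(4 + I\right)}$ ($Y{\left(I \right)} = \frac{I}{\left(4 + I\right) 2 I} = \frac{I}{2 I \left(4 + I\right)} = I \frac{1}{2 I \left(4 + I\right)} = \frac{1}{2 \left(4 + I\right)}$)
$C^{2}{\left(-1,Y{\left(3 \right)} \right)} = 2^{2} = 4$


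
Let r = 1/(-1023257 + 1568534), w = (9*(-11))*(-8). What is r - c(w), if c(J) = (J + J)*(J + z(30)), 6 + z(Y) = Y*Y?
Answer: -1456229842847/545277 ≈ -2.6706e+6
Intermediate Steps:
w = 792 (w = -99*(-8) = 792)
z(Y) = -6 + Y² (z(Y) = -6 + Y*Y = -6 + Y²)
r = 1/545277 ≈ 1.8339e-6
c(J) = 2*J*(894 + J) (c(J) = (J + J)*(J + (-6 + 30²)) = (2*J)*(J + (-6 + 900)) = (2*J)*(J + 894) = (2*J)*(894 + J) = 2*J*(894 + J))
r - c(w) = 1/545277 - 2*792*(894 + 792) = 1/545277 - 2*792*1686 = 1/545277 - 1*2670624 = 1/545277 - 2670624 = -1456229842847/545277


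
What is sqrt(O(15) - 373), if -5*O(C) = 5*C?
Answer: 2*I*sqrt(97) ≈ 19.698*I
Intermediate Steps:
O(C) = -C
sqrt(O(15) - 373) = sqrt(-1*15 - 373) = sqrt(-15 - 373) = sqrt(-388) = 2*I*sqrt(97)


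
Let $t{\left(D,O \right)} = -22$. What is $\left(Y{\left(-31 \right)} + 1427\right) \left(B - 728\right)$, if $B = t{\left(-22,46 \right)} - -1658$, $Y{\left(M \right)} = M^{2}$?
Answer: $2168304$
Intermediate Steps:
$B = 1636$ ($B = -22 - -1658 = -22 + 1658 = 1636$)
$\left(Y{\left(-31 \right)} + 1427\right) \left(B - 728\right) = \left(\left(-31\right)^{2} + 1427\right) \left(1636 - 728\right) = \left(961 + 1427\right) 908 = 2388 \cdot 908 = 2168304$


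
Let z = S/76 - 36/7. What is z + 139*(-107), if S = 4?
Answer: -1978786/133 ≈ -14878.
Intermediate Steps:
z = -677/133 (z = 4/76 - 36/7 = 4*(1/76) - 36*1/7 = 1/19 - 36/7 = -677/133 ≈ -5.0902)
z + 139*(-107) = -677/133 + 139*(-107) = -677/133 - 14873 = -1978786/133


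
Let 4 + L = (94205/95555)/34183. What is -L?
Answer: 2613066411/653271313 ≈ 4.0000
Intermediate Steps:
L = -2613066411/653271313 (L = -4 + (94205/95555)/34183 = -4 + (94205*(1/95555))*(1/34183) = -4 + (18841/19111)*(1/34183) = -4 + 18841/653271313 = -2613066411/653271313 ≈ -4.0000)
-L = -1*(-2613066411/653271313) = 2613066411/653271313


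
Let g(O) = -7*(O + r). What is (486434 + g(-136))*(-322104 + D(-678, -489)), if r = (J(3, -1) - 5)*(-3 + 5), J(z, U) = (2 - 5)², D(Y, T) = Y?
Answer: -157301352060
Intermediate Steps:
J(z, U) = 9 (J(z, U) = (-3)² = 9)
r = 8 (r = (9 - 5)*(-3 + 5) = 4*2 = 8)
g(O) = -56 - 7*O (g(O) = -7*(O + 8) = -7*(8 + O) = -56 - 7*O)
(486434 + g(-136))*(-322104 + D(-678, -489)) = (486434 + (-56 - 7*(-136)))*(-322104 - 678) = (486434 + (-56 + 952))*(-322782) = (486434 + 896)*(-322782) = 487330*(-322782) = -157301352060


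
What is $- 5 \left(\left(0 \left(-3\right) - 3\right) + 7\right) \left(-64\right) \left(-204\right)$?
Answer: $-261120$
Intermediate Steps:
$- 5 \left(\left(0 \left(-3\right) - 3\right) + 7\right) \left(-64\right) \left(-204\right) = - 5 \left(\left(0 - 3\right) + 7\right) \left(-64\right) \left(-204\right) = - 5 \left(-3 + 7\right) \left(-64\right) \left(-204\right) = \left(-5\right) 4 \left(-64\right) \left(-204\right) = \left(-20\right) \left(-64\right) \left(-204\right) = 1280 \left(-204\right) = -261120$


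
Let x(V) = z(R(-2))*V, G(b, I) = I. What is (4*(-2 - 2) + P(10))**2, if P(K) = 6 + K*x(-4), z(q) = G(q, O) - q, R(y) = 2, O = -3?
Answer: 36100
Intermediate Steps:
z(q) = -3 - q
x(V) = -5*V (x(V) = (-3 - 1*2)*V = (-3 - 2)*V = -5*V)
P(K) = 6 + 20*K (P(K) = 6 + K*(-5*(-4)) = 6 + K*20 = 6 + 20*K)
(4*(-2 - 2) + P(10))**2 = (4*(-2 - 2) + (6 + 20*10))**2 = (4*(-4) + (6 + 200))**2 = (-16 + 206)**2 = 190**2 = 36100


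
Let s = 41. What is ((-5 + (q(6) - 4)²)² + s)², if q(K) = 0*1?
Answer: 26244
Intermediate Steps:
q(K) = 0
((-5 + (q(6) - 4)²)² + s)² = ((-5 + (0 - 4)²)² + 41)² = ((-5 + (-4)²)² + 41)² = ((-5 + 16)² + 41)² = (11² + 41)² = (121 + 41)² = 162² = 26244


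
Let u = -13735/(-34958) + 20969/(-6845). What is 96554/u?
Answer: -23104166240540/639018227 ≈ -36156.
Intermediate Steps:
u = -639018227/239287510 (u = -13735*(-1/34958) + 20969*(-1/6845) = 13735/34958 - 20969/6845 = -639018227/239287510 ≈ -2.6705)
96554/u = 96554/(-639018227/239287510) = 96554*(-239287510/639018227) = -23104166240540/639018227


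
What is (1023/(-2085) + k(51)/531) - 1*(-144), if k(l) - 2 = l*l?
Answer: 54770494/369045 ≈ 148.41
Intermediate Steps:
k(l) = 2 + l² (k(l) = 2 + l*l = 2 + l²)
(1023/(-2085) + k(51)/531) - 1*(-144) = (1023/(-2085) + (2 + 51²)/531) - 1*(-144) = (1023*(-1/2085) + (2 + 2601)*(1/531)) + 144 = (-341/695 + 2603*(1/531)) + 144 = (-341/695 + 2603/531) + 144 = 1628014/369045 + 144 = 54770494/369045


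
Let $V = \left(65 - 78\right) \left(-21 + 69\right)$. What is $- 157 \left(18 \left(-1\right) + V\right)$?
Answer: $100794$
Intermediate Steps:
$V = -624$ ($V = \left(-13\right) 48 = -624$)
$- 157 \left(18 \left(-1\right) + V\right) = - 157 \left(18 \left(-1\right) - 624\right) = - 157 \left(-18 - 624\right) = \left(-157\right) \left(-642\right) = 100794$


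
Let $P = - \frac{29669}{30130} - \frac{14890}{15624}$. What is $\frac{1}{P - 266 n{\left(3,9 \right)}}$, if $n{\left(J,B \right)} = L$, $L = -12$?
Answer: $\frac{117687780}{375431347721} \approx 0.00031347$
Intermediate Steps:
$n{\left(J,B \right)} = -12$
$P = - \frac{228046039}{117687780}$ ($P = \left(-29669\right) \frac{1}{30130} - \frac{7445}{7812} = - \frac{29669}{30130} - \frac{7445}{7812} = - \frac{228046039}{117687780} \approx -1.9377$)
$\frac{1}{P - 266 n{\left(3,9 \right)}} = \frac{1}{- \frac{228046039}{117687780} - -3192} = \frac{1}{- \frac{228046039}{117687780} + 3192} = \frac{1}{\frac{375431347721}{117687780}} = \frac{117687780}{375431347721}$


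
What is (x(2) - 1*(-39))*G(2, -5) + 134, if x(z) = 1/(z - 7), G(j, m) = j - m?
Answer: 2028/5 ≈ 405.60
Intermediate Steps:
x(z) = 1/(-7 + z)
(x(2) - 1*(-39))*G(2, -5) + 134 = (1/(-7 + 2) - 1*(-39))*(2 - 1*(-5)) + 134 = (1/(-5) + 39)*(2 + 5) + 134 = (-⅕ + 39)*7 + 134 = (194/5)*7 + 134 = 1358/5 + 134 = 2028/5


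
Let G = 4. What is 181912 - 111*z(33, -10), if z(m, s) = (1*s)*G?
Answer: 186352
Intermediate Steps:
z(m, s) = 4*s (z(m, s) = (1*s)*4 = s*4 = 4*s)
181912 - 111*z(33, -10) = 181912 - 444*(-10) = 181912 - 111*(-40) = 181912 + 4440 = 186352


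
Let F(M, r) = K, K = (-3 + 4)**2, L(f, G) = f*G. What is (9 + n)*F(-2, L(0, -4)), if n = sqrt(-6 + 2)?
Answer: 9 + 2*I ≈ 9.0 + 2.0*I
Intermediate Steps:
L(f, G) = G*f
K = 1 (K = 1**2 = 1)
n = 2*I (n = sqrt(-4) = 2*I ≈ 2.0*I)
F(M, r) = 1
(9 + n)*F(-2, L(0, -4)) = (9 + 2*I)*1 = 9 + 2*I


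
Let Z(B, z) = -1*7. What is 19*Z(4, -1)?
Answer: -133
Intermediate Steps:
Z(B, z) = -7
19*Z(4, -1) = 19*(-7) = -133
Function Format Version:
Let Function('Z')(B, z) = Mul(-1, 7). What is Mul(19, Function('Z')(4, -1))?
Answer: -133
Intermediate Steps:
Function('Z')(B, z) = -7
Mul(19, Function('Z')(4, -1)) = Mul(19, -7) = -133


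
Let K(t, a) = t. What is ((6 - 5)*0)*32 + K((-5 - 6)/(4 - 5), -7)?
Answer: 11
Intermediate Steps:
((6 - 5)*0)*32 + K((-5 - 6)/(4 - 5), -7) = ((6 - 5)*0)*32 + (-5 - 6)/(4 - 5) = (1*0)*32 - 11/(-1) = 0*32 - 11*(-1) = 0 + 11 = 11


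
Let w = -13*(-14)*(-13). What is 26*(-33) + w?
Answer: -3224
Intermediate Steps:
w = -2366 (w = 182*(-13) = -2366)
26*(-33) + w = 26*(-33) - 2366 = -858 - 2366 = -3224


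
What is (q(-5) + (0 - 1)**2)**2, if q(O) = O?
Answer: 16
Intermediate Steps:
(q(-5) + (0 - 1)**2)**2 = (-5 + (0 - 1)**2)**2 = (-5 + (-1)**2)**2 = (-5 + 1)**2 = (-4)**2 = 16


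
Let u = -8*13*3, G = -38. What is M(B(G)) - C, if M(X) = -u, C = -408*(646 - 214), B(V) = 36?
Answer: 176568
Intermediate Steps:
u = -312 (u = -104*3 = -312)
C = -176256 (C = -408*432 = -176256)
M(X) = 312 (M(X) = -1*(-312) = 312)
M(B(G)) - C = 312 - 1*(-176256) = 312 + 176256 = 176568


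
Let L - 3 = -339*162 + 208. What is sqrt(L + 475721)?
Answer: sqrt(421014) ≈ 648.86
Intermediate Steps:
L = -54707 (L = 3 + (-339*162 + 208) = 3 + (-54918 + 208) = 3 - 54710 = -54707)
sqrt(L + 475721) = sqrt(-54707 + 475721) = sqrt(421014)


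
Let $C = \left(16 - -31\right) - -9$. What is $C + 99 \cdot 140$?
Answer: $13916$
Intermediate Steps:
$C = 56$ ($C = \left(16 + 31\right) + 9 = 47 + 9 = 56$)
$C + 99 \cdot 140 = 56 + 99 \cdot 140 = 56 + 13860 = 13916$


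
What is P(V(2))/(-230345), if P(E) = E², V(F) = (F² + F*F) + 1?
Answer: -81/230345 ≈ -0.00035165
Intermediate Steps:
V(F) = 1 + 2*F² (V(F) = (F² + F²) + 1 = 2*F² + 1 = 1 + 2*F²)
P(V(2))/(-230345) = (1 + 2*2²)²/(-230345) = (1 + 2*4)²*(-1/230345) = (1 + 8)²*(-1/230345) = 9²*(-1/230345) = 81*(-1/230345) = -81/230345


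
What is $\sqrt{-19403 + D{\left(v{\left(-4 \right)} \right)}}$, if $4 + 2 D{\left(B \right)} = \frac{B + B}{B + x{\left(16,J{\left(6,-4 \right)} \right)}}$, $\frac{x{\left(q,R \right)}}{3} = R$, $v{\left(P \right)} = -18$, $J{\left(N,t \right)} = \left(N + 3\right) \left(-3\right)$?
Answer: $\frac{3 i \sqrt{260887}}{11} \approx 139.3 i$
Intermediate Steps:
$J{\left(N,t \right)} = -9 - 3 N$ ($J{\left(N,t \right)} = \left(3 + N\right) \left(-3\right) = -9 - 3 N$)
$x{\left(q,R \right)} = 3 R$
$D{\left(B \right)} = -2 + \frac{B}{-81 + B}$ ($D{\left(B \right)} = -2 + \frac{\left(B + B\right) \frac{1}{B + 3 \left(-9 - 18\right)}}{2} = -2 + \frac{2 B \frac{1}{B + 3 \left(-9 - 18\right)}}{2} = -2 + \frac{2 B \frac{1}{B + 3 \left(-27\right)}}{2} = -2 + \frac{2 B \frac{1}{B - 81}}{2} = -2 + \frac{2 B \frac{1}{-81 + B}}{2} = -2 + \frac{B}{-81 + B}$)
$\sqrt{-19403 + D{\left(v{\left(-4 \right)} \right)}} = \sqrt{-19403 + \frac{162 - -18}{-81 - 18}} = \sqrt{-19403 + \frac{162 + 18}{-99}} = \sqrt{-19403 - \frac{20}{11}} = \sqrt{- \frac{213453}{11}} = \frac{3 i \sqrt{260887}}{11}$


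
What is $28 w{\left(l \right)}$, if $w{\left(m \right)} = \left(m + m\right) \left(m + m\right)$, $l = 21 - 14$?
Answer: $5488$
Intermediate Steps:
$l = 7$
$w{\left(m \right)} = 4 m^{2}$ ($w{\left(m \right)} = 2 m 2 m = 4 m^{2}$)
$28 w{\left(l \right)} = 28 \cdot 4 \cdot 7^{2} = 28 \cdot 4 \cdot 49 = 28 \cdot 196 = 5488$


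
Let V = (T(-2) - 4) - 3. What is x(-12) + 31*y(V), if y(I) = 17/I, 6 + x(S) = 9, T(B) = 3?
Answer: -515/4 ≈ -128.75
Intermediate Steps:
x(S) = 3 (x(S) = -6 + 9 = 3)
V = -4 (V = (3 - 4) - 3 = -1 - 3 = -4)
x(-12) + 31*y(V) = 3 + 31*(17/(-4)) = 3 + 31*(17*(-1/4)) = 3 + 31*(-17/4) = 3 - 527/4 = -515/4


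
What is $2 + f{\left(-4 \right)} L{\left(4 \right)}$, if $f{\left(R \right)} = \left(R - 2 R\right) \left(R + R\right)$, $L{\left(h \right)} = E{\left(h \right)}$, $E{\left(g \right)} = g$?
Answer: $-126$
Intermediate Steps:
$L{\left(h \right)} = h$
$f{\left(R \right)} = - 2 R^{2}$ ($f{\left(R \right)} = - R 2 R = - 2 R^{2}$)
$2 + f{\left(-4 \right)} L{\left(4 \right)} = 2 + - 2 \left(-4\right)^{2} \cdot 4 = 2 + \left(-2\right) 16 \cdot 4 = 2 - 128 = -126$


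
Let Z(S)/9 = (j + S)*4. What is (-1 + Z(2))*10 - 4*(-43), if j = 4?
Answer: 2322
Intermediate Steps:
Z(S) = 144 + 36*S (Z(S) = 9*((4 + S)*4) = 9*(16 + 4*S) = 144 + 36*S)
(-1 + Z(2))*10 - 4*(-43) = (-1 + (144 + 36*2))*10 - 4*(-43) = (-1 + (144 + 72))*10 + 172 = (-1 + 216)*10 + 172 = 215*10 + 172 = 2150 + 172 = 2322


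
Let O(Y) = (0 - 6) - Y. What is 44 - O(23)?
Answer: 73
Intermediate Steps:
O(Y) = -6 - Y
44 - O(23) = 44 - (-6 - 1*23) = 44 - (-6 - 23) = 44 - 1*(-29) = 44 + 29 = 73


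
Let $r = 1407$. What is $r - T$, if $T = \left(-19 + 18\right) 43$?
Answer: $1450$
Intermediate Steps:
$T = -43$ ($T = \left(-1\right) 43 = -43$)
$r - T = 1407 - -43 = 1407 + 43 = 1450$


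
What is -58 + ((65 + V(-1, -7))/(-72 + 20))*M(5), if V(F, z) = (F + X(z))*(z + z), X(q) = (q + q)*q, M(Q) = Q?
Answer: 3449/52 ≈ 66.327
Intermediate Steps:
X(q) = 2*q² (X(q) = (2*q)*q = 2*q²)
V(F, z) = 2*z*(F + 2*z²) (V(F, z) = (F + 2*z²)*(z + z) = (F + 2*z²)*(2*z) = 2*z*(F + 2*z²))
-58 + ((65 + V(-1, -7))/(-72 + 20))*M(5) = -58 + ((65 + 2*(-7)*(-1 + 2*(-7)²))/(-72 + 20))*5 = -58 + ((65 + 2*(-7)*(-1 + 2*49))/(-52))*5 = -58 + ((65 + 2*(-7)*(-1 + 98))*(-1/52))*5 = -58 + ((65 + 2*(-7)*97)*(-1/52))*5 = -58 + ((65 - 1358)*(-1/52))*5 = -58 - 1293*(-1/52)*5 = -58 + (1293/52)*5 = -58 + 6465/52 = 3449/52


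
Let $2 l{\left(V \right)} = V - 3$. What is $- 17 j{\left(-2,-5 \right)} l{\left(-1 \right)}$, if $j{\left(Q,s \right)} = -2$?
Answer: $-68$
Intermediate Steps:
$l{\left(V \right)} = - \frac{3}{2} + \frac{V}{2}$ ($l{\left(V \right)} = \frac{V - 3}{2} = \frac{-3 + V}{2} = - \frac{3}{2} + \frac{V}{2}$)
$- 17 j{\left(-2,-5 \right)} l{\left(-1 \right)} = \left(-17\right) \left(-2\right) \left(- \frac{3}{2} + \frac{1}{2} \left(-1\right)\right) = 34 \left(- \frac{3}{2} - \frac{1}{2}\right) = 34 \left(-2\right) = -68$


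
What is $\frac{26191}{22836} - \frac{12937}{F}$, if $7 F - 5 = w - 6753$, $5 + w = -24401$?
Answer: $\frac{131089079}{32337852} \approx 4.0537$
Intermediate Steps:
$w = -24406$ ($w = -5 - 24401 = -24406$)
$F = - \frac{31154}{7}$ ($F = \frac{5}{7} + \frac{-24406 - 6753}{7} = \frac{5}{7} + \frac{1}{7} \left(-31159\right) = \frac{5}{7} - \frac{31159}{7} = - \frac{31154}{7} \approx -4450.6$)
$\frac{26191}{22836} - \frac{12937}{F} = \frac{26191}{22836} - \frac{12937}{- \frac{31154}{7}} = 26191 \cdot \frac{1}{22836} - - \frac{90559}{31154} = \frac{2381}{2076} + \frac{90559}{31154} = \frac{131089079}{32337852}$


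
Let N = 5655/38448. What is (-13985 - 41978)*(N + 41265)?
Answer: -29596263397375/12816 ≈ -2.3093e+9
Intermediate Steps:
N = 1885/12816 (N = 5655*(1/38448) = 1885/12816 ≈ 0.14708)
(-13985 - 41978)*(N + 41265) = (-13985 - 41978)*(1885/12816 + 41265) = -55963*528854125/12816 = -29596263397375/12816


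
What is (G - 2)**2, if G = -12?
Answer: 196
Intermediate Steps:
(G - 2)**2 = (-12 - 2)**2 = (-14)**2 = 196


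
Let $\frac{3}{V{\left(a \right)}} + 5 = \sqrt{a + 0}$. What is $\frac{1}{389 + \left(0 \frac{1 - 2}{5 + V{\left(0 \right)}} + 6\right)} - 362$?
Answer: $- \frac{142989}{395} \approx -362.0$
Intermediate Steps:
$V{\left(a \right)} = \frac{3}{-5 + \sqrt{a}}$ ($V{\left(a \right)} = \frac{3}{-5 + \sqrt{a + 0}} = \frac{3}{-5 + \sqrt{a}}$)
$\frac{1}{389 + \left(0 \frac{1 - 2}{5 + V{\left(0 \right)}} + 6\right)} - 362 = \frac{1}{389 + \left(0 \frac{1 - 2}{5 + \frac{3}{-5 + \sqrt{0}}} + 6\right)} - 362 = \frac{1}{389 + \left(0 \left(- \frac{1}{5 + \frac{3}{-5 + 0}}\right) + 6\right)} - 362 = \frac{1}{389 + \left(0 \left(- \frac{1}{5 + \frac{3}{-5}}\right) + 6\right)} - 362 = \frac{1}{389 + \left(0 \left(- \frac{1}{5 + 3 \left(- \frac{1}{5}\right)}\right) + 6\right)} - 362 = \frac{1}{389 + \left(0 \left(- \frac{1}{5 - \frac{3}{5}}\right) + 6\right)} - 362 = \frac{1}{389 + \left(0 \left(- \frac{1}{\frac{22}{5}}\right) + 6\right)} - 362 = \frac{1}{389 + \left(0 \left(\left(-1\right) \frac{5}{22}\right) + 6\right)} - 362 = \frac{1}{389 + \left(0 \left(- \frac{5}{22}\right) + 6\right)} - 362 = \frac{1}{389 + \left(0 + 6\right)} - 362 = \frac{1}{389 + 6} - 362 = \frac{1}{395} - 362 = - \frac{142989}{395}$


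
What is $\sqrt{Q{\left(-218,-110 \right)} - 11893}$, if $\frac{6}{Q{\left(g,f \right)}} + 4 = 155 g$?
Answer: $\frac{2 i \sqrt{848888484382}}{16897} \approx 109.06 i$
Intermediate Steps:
$Q{\left(g,f \right)} = \frac{6}{-4 + 155 g}$
$\sqrt{Q{\left(-218,-110 \right)} - 11893} = \sqrt{\frac{6}{-4 + 155 \left(-218\right)} - 11893} = \sqrt{\frac{6}{-4 - 33790} - 11893} = \sqrt{\frac{6}{-33794} - 11893} = \sqrt{6 \left(- \frac{1}{33794}\right) - 11893} = \sqrt{- \frac{3}{16897} - 11893} = \sqrt{- \frac{200956024}{16897}} = \frac{2 i \sqrt{848888484382}}{16897}$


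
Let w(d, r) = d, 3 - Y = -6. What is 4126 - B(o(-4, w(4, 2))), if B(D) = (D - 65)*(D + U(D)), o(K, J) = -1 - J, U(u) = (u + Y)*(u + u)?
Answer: 976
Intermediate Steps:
Y = 9 (Y = 3 - 1*(-6) = 3 + 6 = 9)
U(u) = 2*u*(9 + u) (U(u) = (u + 9)*(u + u) = (9 + u)*(2*u) = 2*u*(9 + u))
B(D) = (-65 + D)*(D + 2*D*(9 + D)) (B(D) = (D - 65)*(D + 2*D*(9 + D)) = (-65 + D)*(D + 2*D*(9 + D)))
4126 - B(o(-4, w(4, 2))) = 4126 - (-1 - 1*4)*(-1235 - 111*(-1 - 1*4) + 2*(-1 - 1*4)²) = 4126 - (-1 - 4)*(-1235 - 111*(-1 - 4) + 2*(-1 - 4)²) = 4126 - (-5)*(-1235 - 111*(-5) + 2*(-5)²) = 4126 - (-5)*(-1235 + 555 + 2*25) = 4126 - (-5)*(-1235 + 555 + 50) = 4126 - (-5)*(-630) = 4126 - 1*3150 = 4126 - 3150 = 976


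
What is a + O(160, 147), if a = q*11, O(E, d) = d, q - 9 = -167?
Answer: -1591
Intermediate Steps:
q = -158 (q = 9 - 167 = -158)
a = -1738 (a = -158*11 = -1738)
a + O(160, 147) = -1738 + 147 = -1591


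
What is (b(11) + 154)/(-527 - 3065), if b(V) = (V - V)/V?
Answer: -77/1796 ≈ -0.042873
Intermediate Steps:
b(V) = 0 (b(V) = 0/V = 0)
(b(11) + 154)/(-527 - 3065) = (0 + 154)/(-527 - 3065) = 154/(-3592) = 154*(-1/3592) = -77/1796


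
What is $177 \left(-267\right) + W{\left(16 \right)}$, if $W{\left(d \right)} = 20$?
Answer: $-47239$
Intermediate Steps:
$177 \left(-267\right) + W{\left(16 \right)} = 177 \left(-267\right) + 20 = -47259 + 20 = -47239$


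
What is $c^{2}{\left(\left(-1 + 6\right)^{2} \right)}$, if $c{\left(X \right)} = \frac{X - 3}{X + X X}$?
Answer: $\frac{121}{105625} \approx 0.0011456$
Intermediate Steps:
$c{\left(X \right)} = \frac{-3 + X}{X + X^{2}}$
$c^{2}{\left(\left(-1 + 6\right)^{2} \right)} = \left(\frac{-3 + \left(-1 + 6\right)^{2}}{\left(-1 + 6\right)^{2} \left(1 + \left(-1 + 6\right)^{2}\right)}\right)^{2} = \left(\frac{-3 + 5^{2}}{5^{2} \left(1 + 5^{2}\right)}\right)^{2} = \left(\frac{-3 + 25}{25 \left(1 + 25\right)}\right)^{2} = \left(\frac{1}{25} \cdot \frac{1}{26} \cdot 22\right)^{2} = \left(\frac{11}{325}\right)^{2} = \frac{121}{105625}$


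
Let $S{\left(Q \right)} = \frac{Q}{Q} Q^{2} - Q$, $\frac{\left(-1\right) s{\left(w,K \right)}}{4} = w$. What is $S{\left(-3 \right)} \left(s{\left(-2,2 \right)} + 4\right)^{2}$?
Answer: $1728$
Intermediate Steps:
$s{\left(w,K \right)} = - 4 w$
$S{\left(Q \right)} = Q^{2} - Q$ ($S{\left(Q \right)} = 1 Q^{2} - Q = Q^{2} - Q$)
$S{\left(-3 \right)} \left(s{\left(-2,2 \right)} + 4\right)^{2} = - 3 \left(-1 - 3\right) \left(\left(-4\right) \left(-2\right) + 4\right)^{2} = \left(-3\right) \left(-4\right) \left(8 + 4\right)^{2} = 12 \cdot 12^{2} = 12 \cdot 144 = 1728$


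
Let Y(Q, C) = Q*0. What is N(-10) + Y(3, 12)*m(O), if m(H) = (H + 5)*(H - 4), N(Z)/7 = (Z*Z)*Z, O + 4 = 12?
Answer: -7000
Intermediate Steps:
O = 8 (O = -4 + 12 = 8)
N(Z) = 7*Z³ (N(Z) = 7*((Z*Z)*Z) = 7*(Z²*Z) = 7*Z³)
m(H) = (-4 + H)*(5 + H) (m(H) = (5 + H)*(-4 + H) = (-4 + H)*(5 + H))
Y(Q, C) = 0
N(-10) + Y(3, 12)*m(O) = 7*(-10)³ + 0*(-20 + 8 + 8²) = 7*(-1000) + 0*(-20 + 8 + 64) = -7000 + 0*52 = -7000 + 0 = -7000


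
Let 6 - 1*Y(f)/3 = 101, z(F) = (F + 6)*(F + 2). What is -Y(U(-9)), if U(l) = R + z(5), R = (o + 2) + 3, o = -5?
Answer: 285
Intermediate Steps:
z(F) = (2 + F)*(6 + F) (z(F) = (6 + F)*(2 + F) = (2 + F)*(6 + F))
R = 0 (R = (-5 + 2) + 3 = -3 + 3 = 0)
U(l) = 77 (U(l) = 0 + (12 + 5² + 8*5) = 0 + (12 + 25 + 40) = 0 + 77 = 77)
Y(f) = -285 (Y(f) = 18 - 3*101 = 18 - 303 = -285)
-Y(U(-9)) = -1*(-285) = 285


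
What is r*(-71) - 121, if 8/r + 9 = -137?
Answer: -8549/73 ≈ -117.11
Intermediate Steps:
r = -4/73 (r = 8/(-9 - 137) = 8/(-146) = 8*(-1/146) = -4/73 ≈ -0.054795)
r*(-71) - 121 = -4/73*(-71) - 121 = 284/73 - 121 = -8549/73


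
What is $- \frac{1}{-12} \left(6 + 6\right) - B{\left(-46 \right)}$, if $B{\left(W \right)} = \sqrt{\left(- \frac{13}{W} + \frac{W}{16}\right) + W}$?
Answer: $1 - \frac{i \sqrt{411286}}{92} \approx 1.0 - 6.9708 i$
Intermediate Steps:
$B{\left(W \right)} = \sqrt{- \frac{13}{W} + \frac{17 W}{16}}$ ($B{\left(W \right)} = \sqrt{\left(- \frac{13}{W} + W \frac{1}{16}\right) + W} = \sqrt{\left(- \frac{13}{W} + \frac{W}{16}\right) + W} = \sqrt{- \frac{13}{W} + \frac{17 W}{16}}$)
$- \frac{1}{-12} \left(6 + 6\right) - B{\left(-46 \right)} = - \frac{1}{-12} \left(6 + 6\right) - \frac{\sqrt{- \frac{208}{-46} + 17 \left(-46\right)}}{4} = \left(-1\right) \left(- \frac{1}{12}\right) 12 - \frac{\sqrt{\left(-208\right) \left(- \frac{1}{46}\right) - 782}}{4} = \frac{1}{12} \cdot 12 - \frac{\sqrt{\frac{104}{23} - 782}}{4} = 1 - \frac{\sqrt{- \frac{17882}{23}}}{4} = 1 - \frac{\frac{1}{23} i \sqrt{411286}}{4} = 1 - \frac{i \sqrt{411286}}{92}$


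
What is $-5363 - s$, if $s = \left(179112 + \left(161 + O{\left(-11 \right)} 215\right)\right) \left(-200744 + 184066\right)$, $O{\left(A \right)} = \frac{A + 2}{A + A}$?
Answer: $\frac{32905143006}{11} \approx 2.9914 \cdot 10^{9}$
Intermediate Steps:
$O{\left(A \right)} = \frac{2 + A}{2 A}$
$s = - \frac{32905201999}{11}$ ($s = \left(179112 + \left(161 + \frac{2 - 11}{2 \left(-11\right)} 215\right)\right) \left(-200744 + 184066\right) = \left(179112 + \left(161 + \frac{1}{2} \left(- \frac{1}{11}\right) \left(-9\right) 215\right)\right) \left(-16678\right) = \left(179112 + \left(161 + \frac{9}{22} \cdot 215\right)\right) \left(-16678\right) = \left(179112 + \left(161 + \frac{1935}{22}\right)\right) \left(-16678\right) = \left(179112 + \frac{5477}{22}\right) \left(-16678\right) = \frac{3945941}{22} \left(-16678\right) = - \frac{32905201999}{11} \approx -2.9914 \cdot 10^{9}$)
$-5363 - s = -5363 - - \frac{32905201999}{11} = -5363 + \frac{32905201999}{11} = \frac{32905143006}{11}$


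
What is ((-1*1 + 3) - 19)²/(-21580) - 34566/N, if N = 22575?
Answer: -7166271/4639700 ≈ -1.5446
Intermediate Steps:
((-1*1 + 3) - 19)²/(-21580) - 34566/N = ((-1*1 + 3) - 19)²/(-21580) - 34566/22575 = ((-1 + 3) - 19)²*(-1/21580) - 34566*1/22575 = (2 - 19)²*(-1/21580) - 1646/1075 = (-17)²*(-1/21580) - 1646/1075 = 289*(-1/21580) - 1646/1075 = -289/21580 - 1646/1075 = -7166271/4639700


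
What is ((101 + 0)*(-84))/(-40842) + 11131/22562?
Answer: 107671385/153579534 ≈ 0.70108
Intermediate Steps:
((101 + 0)*(-84))/(-40842) + 11131/22562 = (101*(-84))*(-1/40842) + 11131*(1/22562) = -8484*(-1/40842) + 11131/22562 = 1414/6807 + 11131/22562 = 107671385/153579534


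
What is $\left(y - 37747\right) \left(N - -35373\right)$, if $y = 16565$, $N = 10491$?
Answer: $-971491248$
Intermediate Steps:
$\left(y - 37747\right) \left(N - -35373\right) = \left(16565 - 37747\right) \left(10491 - -35373\right) = - 21182 \left(10491 + 35373\right) = \left(-21182\right) 45864 = -971491248$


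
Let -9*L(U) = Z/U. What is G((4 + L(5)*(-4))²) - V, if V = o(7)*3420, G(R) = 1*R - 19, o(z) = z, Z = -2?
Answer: -48487391/2025 ≈ -23944.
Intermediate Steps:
L(U) = 2/(9*U) (L(U) = -(-2)/(9*U) = 2/(9*U))
G(R) = -19 + R (G(R) = R - 19 = -19 + R)
V = 23940 (V = 7*3420 = 23940)
G((4 + L(5)*(-4))²) - V = (-19 + (4 + ((2/9)/5)*(-4))²) - 1*23940 = (-19 + (4 + ((2/9)*(⅕))*(-4))²) - 23940 = (-19 + (4 + (2/45)*(-4))²) - 23940 = (-19 + (4 - 8/45)²) - 23940 = (-19 + (172/45)²) - 23940 = (-19 + 29584/2025) - 23940 = -8891/2025 - 23940 = -48487391/2025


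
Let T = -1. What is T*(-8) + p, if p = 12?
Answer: 20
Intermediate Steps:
T*(-8) + p = -1*(-8) + 12 = 8 + 12 = 20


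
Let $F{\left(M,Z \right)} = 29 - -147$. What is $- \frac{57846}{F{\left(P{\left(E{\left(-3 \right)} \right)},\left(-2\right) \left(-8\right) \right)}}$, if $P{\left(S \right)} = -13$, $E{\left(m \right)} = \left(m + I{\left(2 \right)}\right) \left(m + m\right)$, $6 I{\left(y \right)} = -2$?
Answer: $- \frac{28923}{88} \approx -328.67$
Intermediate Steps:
$I{\left(y \right)} = - \frac{1}{3}$ ($I{\left(y \right)} = \frac{1}{6} \left(-2\right) = - \frac{1}{3}$)
$E{\left(m \right)} = 2 m \left(- \frac{1}{3} + m\right)$ ($E{\left(m \right)} = \left(m - \frac{1}{3}\right) \left(m + m\right) = \left(- \frac{1}{3} + m\right) 2 m = 2 m \left(- \frac{1}{3} + m\right)$)
$F{\left(M,Z \right)} = 176$ ($F{\left(M,Z \right)} = 29 + 147 = 176$)
$- \frac{57846}{F{\left(P{\left(E{\left(-3 \right)} \right)},\left(-2\right) \left(-8\right) \right)}} = - \frac{57846}{176} = \left(-57846\right) \frac{1}{176} = - \frac{28923}{88}$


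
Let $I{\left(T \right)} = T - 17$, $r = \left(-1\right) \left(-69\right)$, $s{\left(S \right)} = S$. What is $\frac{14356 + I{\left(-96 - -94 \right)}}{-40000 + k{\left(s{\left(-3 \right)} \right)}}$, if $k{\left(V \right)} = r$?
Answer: $- \frac{14337}{39931} \approx -0.35904$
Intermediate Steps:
$r = 69$
$k{\left(V \right)} = 69$
$I{\left(T \right)} = -17 + T$
$\frac{14356 + I{\left(-96 - -94 \right)}}{-40000 + k{\left(s{\left(-3 \right)} \right)}} = \frac{14356 - 19}{-40000 + 69} = \frac{14356 + \left(-17 + \left(-96 + 94\right)\right)}{-39931} = \left(14356 - 19\right) \left(- \frac{1}{39931}\right) = 14337 \left(- \frac{1}{39931}\right) = - \frac{14337}{39931}$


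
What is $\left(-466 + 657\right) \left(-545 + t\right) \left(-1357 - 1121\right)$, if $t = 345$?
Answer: $94659600$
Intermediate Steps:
$\left(-466 + 657\right) \left(-545 + t\right) \left(-1357 - 1121\right) = \left(-466 + 657\right) \left(-545 + 345\right) \left(-1357 - 1121\right) = 191 \left(-200\right) \left(-2478\right) = \left(-38200\right) \left(-2478\right) = 94659600$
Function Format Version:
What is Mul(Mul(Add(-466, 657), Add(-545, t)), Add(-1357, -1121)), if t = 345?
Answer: 94659600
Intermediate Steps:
Mul(Mul(Add(-466, 657), Add(-545, t)), Add(-1357, -1121)) = Mul(Mul(Add(-466, 657), Add(-545, 345)), Add(-1357, -1121)) = Mul(Mul(191, -200), -2478) = Mul(-38200, -2478) = 94659600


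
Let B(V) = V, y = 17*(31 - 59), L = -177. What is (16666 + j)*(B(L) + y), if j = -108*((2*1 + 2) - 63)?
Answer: -15043814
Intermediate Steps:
y = -476 (y = 17*(-28) = -476)
j = 6372 (j = -108*((2 + 2) - 63) = -108*(4 - 63) = -108*(-59) = 6372)
(16666 + j)*(B(L) + y) = (16666 + 6372)*(-177 - 476) = 23038*(-653) = -15043814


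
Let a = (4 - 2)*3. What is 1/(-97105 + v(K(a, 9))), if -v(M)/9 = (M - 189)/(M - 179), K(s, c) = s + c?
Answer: -82/7963393 ≈ -1.0297e-5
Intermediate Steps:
a = 6 (a = 2*3 = 6)
K(s, c) = c + s
v(M) = -9*(-189 + M)/(-179 + M) (v(M) = -9*(M - 189)/(M - 179) = -9*(-189 + M)/(-179 + M))
1/(-97105 + v(K(a, 9))) = 1/(-97105 + 9*(189 - (9 + 6))/(-179 + (9 + 6))) = 1/(-97105 + 9*(189 - 1*15)/(-179 + 15)) = 1/(-97105 + 9*(189 - 15)/(-164)) = 1/(-97105 + 9*(-1/164)*174) = 1/(-97105 - 783/82) = 1/(-7963393/82) = -82/7963393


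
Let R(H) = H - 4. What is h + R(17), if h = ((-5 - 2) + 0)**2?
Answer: 62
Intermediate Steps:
R(H) = -4 + H
h = 49 (h = (-7 + 0)**2 = (-7)**2 = 49)
h + R(17) = 49 + (-4 + 17) = 49 + 13 = 62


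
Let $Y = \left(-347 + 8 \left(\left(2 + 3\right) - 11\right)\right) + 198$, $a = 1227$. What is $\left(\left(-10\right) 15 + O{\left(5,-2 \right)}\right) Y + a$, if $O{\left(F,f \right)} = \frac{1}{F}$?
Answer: $\frac{153688}{5} \approx 30738.0$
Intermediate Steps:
$Y = -197$ ($Y = \left(-347 + 8 \left(5 - 11\right)\right) + 198 = \left(-347 + 8 \left(-6\right)\right) + 198 = \left(-347 - 48\right) + 198 = -395 + 198 = -197$)
$\left(\left(-10\right) 15 + O{\left(5,-2 \right)}\right) Y + a = \left(\left(-10\right) 15 + \frac{1}{5}\right) \left(-197\right) + 1227 = \left(-150 + \frac{1}{5}\right) \left(-197\right) + 1227 = \left(- \frac{749}{5}\right) \left(-197\right) + 1227 = \frac{147553}{5} + 1227 = \frac{153688}{5}$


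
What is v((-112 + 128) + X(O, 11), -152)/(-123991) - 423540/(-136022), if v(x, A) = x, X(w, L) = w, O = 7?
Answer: 26256009817/8432751901 ≈ 3.1136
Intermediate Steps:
v((-112 + 128) + X(O, 11), -152)/(-123991) - 423540/(-136022) = ((-112 + 128) + 7)/(-123991) - 423540/(-136022) = (16 + 7)*(-1/123991) - 423540*(-1/136022) = 23*(-1/123991) + 211770/68011 = -23/123991 + 211770/68011 = 26256009817/8432751901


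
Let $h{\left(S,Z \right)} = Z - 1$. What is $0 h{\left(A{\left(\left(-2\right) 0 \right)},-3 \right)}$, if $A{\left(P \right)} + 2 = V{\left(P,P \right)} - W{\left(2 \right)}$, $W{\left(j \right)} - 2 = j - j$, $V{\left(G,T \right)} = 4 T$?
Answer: $0$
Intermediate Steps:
$W{\left(j \right)} = 2$ ($W{\left(j \right)} = 2 + \left(j - j\right) = 2 + 0 = 2$)
$A{\left(P \right)} = -4 + 4 P$ ($A{\left(P \right)} = -2 + \left(4 P - 2\right) = -2 + \left(-2 + 4 P\right) = -4 + 4 P$)
$h{\left(S,Z \right)} = -1 + Z$ ($h{\left(S,Z \right)} = Z - 1 = -1 + Z$)
$0 h{\left(A{\left(\left(-2\right) 0 \right)},-3 \right)} = 0 \left(-1 - 3\right) = 0 \left(-4\right) = 0$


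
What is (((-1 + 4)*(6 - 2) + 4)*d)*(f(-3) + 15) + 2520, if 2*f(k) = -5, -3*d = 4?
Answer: 6760/3 ≈ 2253.3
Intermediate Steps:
d = -4/3 (d = -⅓*4 = -4/3 ≈ -1.3333)
f(k) = -5/2 (f(k) = (½)*(-5) = -5/2)
(((-1 + 4)*(6 - 2) + 4)*d)*(f(-3) + 15) + 2520 = (((-1 + 4)*(6 - 2) + 4)*(-4/3))*(-5/2 + 15) + 2520 = ((3*4 + 4)*(-4/3))*(25/2) + 2520 = ((12 + 4)*(-4/3))*(25/2) + 2520 = (16*(-4/3))*(25/2) + 2520 = -64/3*25/2 + 2520 = -800/3 + 2520 = 6760/3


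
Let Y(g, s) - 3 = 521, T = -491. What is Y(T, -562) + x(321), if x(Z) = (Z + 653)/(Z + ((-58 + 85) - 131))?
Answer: 114682/217 ≈ 528.49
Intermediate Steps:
Y(g, s) = 524 (Y(g, s) = 3 + 521 = 524)
x(Z) = (653 + Z)/(-104 + Z) (x(Z) = (653 + Z)/(Z + (27 - 131)) = (653 + Z)/(Z - 104) = (653 + Z)/(-104 + Z))
Y(T, -562) + x(321) = 524 + (653 + 321)/(-104 + 321) = 524 + 974/217 = 114682/217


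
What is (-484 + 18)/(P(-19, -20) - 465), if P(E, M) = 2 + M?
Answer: 466/483 ≈ 0.96480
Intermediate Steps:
(-484 + 18)/(P(-19, -20) - 465) = (-484 + 18)/((2 - 20) - 465) = -466/(-18 - 465) = -466/(-483) = -466*(-1/483) = 466/483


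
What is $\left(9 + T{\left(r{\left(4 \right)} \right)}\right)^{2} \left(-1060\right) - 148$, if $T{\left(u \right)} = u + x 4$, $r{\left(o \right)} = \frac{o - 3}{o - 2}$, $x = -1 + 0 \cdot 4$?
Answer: $-32213$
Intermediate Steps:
$x = -1$ ($x = -1 + 0 = -1$)
$r{\left(o \right)} = \frac{-3 + o}{-2 + o}$
$T{\left(u \right)} = -4 + u$ ($T{\left(u \right)} = u - 4 = -4 + u$)
$\left(9 + T{\left(r{\left(4 \right)} \right)}\right)^{2} \left(-1060\right) - 148 = \left(9 - \left(4 - \frac{-3 + 4}{-2 + 4}\right)\right)^{2} \left(-1060\right) - 148 = \left(9 - \left(4 - \frac{1}{2} \cdot 1\right)\right)^{2} \left(-1060\right) - 148 = \left(9 + \left(-4 + \frac{1}{2} \cdot 1\right)\right)^{2} \left(-1060\right) - 148 = \left(9 + \left(-4 + \frac{1}{2}\right)\right)^{2} \left(-1060\right) - 148 = \left(9 - \frac{7}{2}\right)^{2} \left(-1060\right) - 148 = \left(\frac{11}{2}\right)^{2} \left(-1060\right) - 148 = \frac{121}{4} \left(-1060\right) - 148 = -32065 - 148 = -32213$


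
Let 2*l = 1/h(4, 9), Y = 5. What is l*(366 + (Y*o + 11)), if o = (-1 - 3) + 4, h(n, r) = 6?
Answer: 377/12 ≈ 31.417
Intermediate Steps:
o = 0 (o = -4 + 4 = 0)
l = 1/12 (l = (½)/6 = (½)*(⅙) = 1/12 ≈ 0.083333)
l*(366 + (Y*o + 11)) = (366 + (5*0 + 11))/12 = (366 + (0 + 11))/12 = (366 + 11)/12 = (1/12)*377 = 377/12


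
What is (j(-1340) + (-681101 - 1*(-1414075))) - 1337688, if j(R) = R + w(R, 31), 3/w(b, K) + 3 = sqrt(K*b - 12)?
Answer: -25188210303/41561 - 84*I*sqrt(53)/41561 ≈ -6.0605e+5 - 0.014714*I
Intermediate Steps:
w(b, K) = 3/(-3 + sqrt(-12 + K*b)) (w(b, K) = 3/(-3 + sqrt(K*b - 12)) = 3/(-3 + sqrt(-12 + K*b)))
j(R) = R + 3/(-3 + sqrt(-12 + 31*R))
(j(-1340) + (-681101 - 1*(-1414075))) - 1337688 = ((-1340 + 3/(-3 + sqrt(-12 + 31*(-1340)))) + (-681101 - 1*(-1414075))) - 1337688 = ((-1340 + 3/(-3 + sqrt(-12 - 41540))) + (-681101 + 1414075)) - 1337688 = ((-1340 + 3/(-3 + sqrt(-41552))) + 732974) - 1337688 = ((-1340 + 3/(-3 + 28*I*sqrt(53))) + 732974) - 1337688 = (731634 + 3/(-3 + 28*I*sqrt(53))) - 1337688 = -606054 + 3/(-3 + 28*I*sqrt(53))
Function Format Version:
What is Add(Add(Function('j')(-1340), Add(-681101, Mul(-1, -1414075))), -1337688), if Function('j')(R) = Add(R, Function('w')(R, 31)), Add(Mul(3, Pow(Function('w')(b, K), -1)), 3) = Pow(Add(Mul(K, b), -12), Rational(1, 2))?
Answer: Add(Rational(-25188210303, 41561), Mul(Rational(-84, 41561), I, Pow(53, Rational(1, 2)))) ≈ Add(-6.0605e+5, Mul(-0.014714, I))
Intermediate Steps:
Function('w')(b, K) = Mul(3, Pow(Add(-3, Pow(Add(-12, Mul(K, b)), Rational(1, 2))), -1)) (Function('w')(b, K) = Mul(3, Pow(Add(-3, Pow(Add(Mul(K, b), -12), Rational(1, 2))), -1)) = Mul(3, Pow(Add(-3, Pow(Add(-12, Mul(K, b)), Rational(1, 2))), -1)))
Function('j')(R) = Add(R, Mul(3, Pow(Add(-3, Pow(Add(-12, Mul(31, R)), Rational(1, 2))), -1)))
Add(Add(Function('j')(-1340), Add(-681101, Mul(-1, -1414075))), -1337688) = Add(Add(Add(-1340, Mul(3, Pow(Add(-3, Pow(Add(-12, Mul(31, -1340)), Rational(1, 2))), -1))), Add(-681101, Mul(-1, -1414075))), -1337688) = Add(Add(Add(-1340, Mul(3, Pow(Add(-3, Pow(Add(-12, -41540), Rational(1, 2))), -1))), Add(-681101, 1414075)), -1337688) = Add(Add(Add(-1340, Mul(3, Pow(Add(-3, Pow(-41552, Rational(1, 2))), -1))), 732974), -1337688) = Add(Add(Add(-1340, Mul(3, Pow(Add(-3, Mul(28, I, Pow(53, Rational(1, 2)))), -1))), 732974), -1337688) = Add(Add(731634, Mul(3, Pow(Add(-3, Mul(28, I, Pow(53, Rational(1, 2)))), -1))), -1337688) = Add(-606054, Mul(3, Pow(Add(-3, Mul(28, I, Pow(53, Rational(1, 2)))), -1)))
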